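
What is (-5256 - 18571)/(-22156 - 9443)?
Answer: 23827/31599 ≈ 0.75404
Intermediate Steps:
(-5256 - 18571)/(-22156 - 9443) = -23827/(-31599) = -23827*(-1/31599) = 23827/31599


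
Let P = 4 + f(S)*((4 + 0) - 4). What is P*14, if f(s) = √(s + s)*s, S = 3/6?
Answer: 56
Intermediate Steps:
S = ½ (S = 3*(⅙) = ½ ≈ 0.50000)
f(s) = √2*s^(3/2) (f(s) = √(2*s)*s = (√2*√s)*s = √2*s^(3/2))
P = 4 (P = 4 + (√2*(½)^(3/2))*((4 + 0) - 4) = 4 + (√2*(√2/4))*(4 - 4) = 4 + (½)*0 = 4 + 0 = 4)
P*14 = 4*14 = 56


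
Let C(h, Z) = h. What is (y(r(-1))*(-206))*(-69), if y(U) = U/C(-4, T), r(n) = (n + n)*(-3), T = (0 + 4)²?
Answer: -21321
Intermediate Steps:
T = 16 (T = 4² = 16)
r(n) = -6*n (r(n) = (2*n)*(-3) = -6*n)
y(U) = -U/4 (y(U) = U/(-4) = U*(-¼) = -U/4)
(y(r(-1))*(-206))*(-69) = (-(-3)*(-1)/2*(-206))*(-69) = (-¼*6*(-206))*(-69) = -3/2*(-206)*(-69) = 309*(-69) = -21321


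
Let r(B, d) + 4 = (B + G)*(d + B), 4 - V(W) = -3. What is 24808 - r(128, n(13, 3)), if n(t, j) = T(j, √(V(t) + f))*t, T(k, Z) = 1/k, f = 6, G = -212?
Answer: 35928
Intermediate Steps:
V(W) = 7 (V(W) = 4 - 1*(-3) = 4 + 3 = 7)
n(t, j) = t/j
r(B, d) = -4 + (-212 + B)*(B + d) (r(B, d) = -4 + (B - 212)*(d + B) = -4 + (-212 + B)*(B + d))
24808 - r(128, n(13, 3)) = 24808 - (-4 + 128² - 212*128 - 2756/3 + 128*(13/3)) = 24808 - (-4 + 16384 - 27136 - 2756/3 + 128*(13*(⅓))) = 24808 - (-4 + 16384 - 27136 - 212*13/3 + 128*(13/3)) = 24808 - (-4 + 16384 - 27136 - 2756/3 + 1664/3) = 24808 - 1*(-11120) = 24808 + 11120 = 35928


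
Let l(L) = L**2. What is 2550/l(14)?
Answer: 1275/98 ≈ 13.010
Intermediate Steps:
2550/l(14) = 2550/(14**2) = 2550/196 = 2550*(1/196) = 1275/98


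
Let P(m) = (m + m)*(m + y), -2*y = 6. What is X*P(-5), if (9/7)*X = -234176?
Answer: -131138560/9 ≈ -1.4571e+7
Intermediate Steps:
y = -3 (y = -1/2*6 = -3)
P(m) = 2*m*(-3 + m) (P(m) = (m + m)*(m - 3) = (2*m)*(-3 + m) = 2*m*(-3 + m))
X = -1639232/9 (X = (7/9)*(-234176) = -1639232/9 ≈ -1.8214e+5)
X*P(-5) = -3278464*(-5)*(-3 - 5)/9 = -3278464*(-5)*(-8)/9 = -1639232/9*80 = -131138560/9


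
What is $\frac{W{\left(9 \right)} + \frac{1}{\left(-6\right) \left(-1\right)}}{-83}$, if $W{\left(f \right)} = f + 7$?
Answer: $- \frac{97}{498} \approx -0.19478$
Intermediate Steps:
$W{\left(f \right)} = 7 + f$
$\frac{W{\left(9 \right)} + \frac{1}{\left(-6\right) \left(-1\right)}}{-83} = \frac{\left(7 + 9\right) + \frac{1}{\left(-6\right) \left(-1\right)}}{-83} = \left(16 + \frac{1}{6}\right) \left(- \frac{1}{83}\right) = \frac{97}{6} \left(- \frac{1}{83}\right) = - \frac{97}{498}$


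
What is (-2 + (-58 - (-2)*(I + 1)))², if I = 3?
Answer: 2704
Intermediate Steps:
(-2 + (-58 - (-2)*(I + 1)))² = (-2 + (-58 - (-2)*(3 + 1)))² = (-2 + (-58 - (-2)*4))² = (-2 + (-58 - 1*(-8)))² = (-2 + (-58 + 8))² = (-2 - 50)² = (-52)² = 2704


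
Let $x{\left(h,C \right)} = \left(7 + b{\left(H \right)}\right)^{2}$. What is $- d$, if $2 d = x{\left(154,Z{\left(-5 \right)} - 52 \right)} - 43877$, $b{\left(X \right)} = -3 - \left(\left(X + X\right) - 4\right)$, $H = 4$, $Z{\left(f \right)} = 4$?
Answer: $\frac{43877}{2} \approx 21939.0$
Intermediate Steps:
$b{\left(X \right)} = 1 - 2 X$ ($b{\left(X \right)} = -3 - \left(2 X - 4\right) = -3 - \left(-4 + 2 X\right) = 1 - 2 X$)
$x{\left(h,C \right)} = 0$ ($x{\left(h,C \right)} = \left(7 + \left(1 - 8\right)\right)^{2} = \left(7 - 7\right)^{2} = 0^{2} = 0$)
$d = - \frac{43877}{2}$ ($d = \frac{0 - 43877}{2} = \frac{1}{2} \left(-43877\right) = - \frac{43877}{2} \approx -21939.0$)
$- d = \left(-1\right) \left(- \frac{43877}{2}\right) = \frac{43877}{2}$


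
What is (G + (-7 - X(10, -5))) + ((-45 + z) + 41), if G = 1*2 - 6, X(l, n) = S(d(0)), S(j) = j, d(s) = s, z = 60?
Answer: 45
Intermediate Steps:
X(l, n) = 0
G = -4 (G = 2 - 6 = -4)
(G + (-7 - X(10, -5))) + ((-45 + z) + 41) = (-4 + (-7 - 1*0)) + ((-45 + 60) + 41) = (-4 + (-7 + 0)) + (15 + 41) = (-4 - 7) + 56 = -11 + 56 = 45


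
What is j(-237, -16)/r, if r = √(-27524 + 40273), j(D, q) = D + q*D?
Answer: 3555*√12749/12749 ≈ 31.485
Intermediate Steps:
j(D, q) = D + D*q
r = √12749 ≈ 112.91
j(-237, -16)/r = (-237*(1 - 16))/(√12749) = (-237*(-15))*(√12749/12749) = 3555*(√12749/12749) = 3555*√12749/12749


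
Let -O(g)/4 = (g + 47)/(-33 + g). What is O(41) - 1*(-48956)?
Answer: 48912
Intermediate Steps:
O(g) = -4*(47 + g)/(-33 + g) (O(g) = -4*(g + 47)/(-33 + g) = -4*(47 + g)/(-33 + g))
O(41) - 1*(-48956) = 4*(-47 - 1*41)/(-33 + 41) - 1*(-48956) = 4*(-47 - 41)/8 + 48956 = 4*(⅛)*(-88) + 48956 = -44 + 48956 = 48912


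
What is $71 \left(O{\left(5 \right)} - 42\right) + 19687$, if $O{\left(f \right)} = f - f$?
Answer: $16705$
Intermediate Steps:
$O{\left(f \right)} = 0$
$71 \left(O{\left(5 \right)} - 42\right) + 19687 = 71 \left(0 - 42\right) + 19687 = 71 \left(-42\right) + 19687 = -2982 + 19687 = 16705$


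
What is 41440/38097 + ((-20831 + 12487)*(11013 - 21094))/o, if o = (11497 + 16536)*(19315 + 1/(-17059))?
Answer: 63067527466307/50734052131869 ≈ 1.2431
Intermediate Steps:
o = 9236721673272/17059 (o = 28033*(19315 - 1/17059) = 28033*(329494584/17059) = 9236721673272/17059 ≈ 5.4146e+8)
41440/38097 + ((-20831 + 12487)*(11013 - 21094))/o = 41440/38097 + ((-20831 + 12487)*(11013 - 21094))/(9236721673272/17059) = 41440*(1/38097) - 8344*(-10081)*(17059/9236721673272) = 41440/38097 + 84115864*(17059/9236721673272) = 41440/38097 + 10550974441/67917071127 = 63067527466307/50734052131869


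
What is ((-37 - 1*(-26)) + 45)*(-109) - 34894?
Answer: -38600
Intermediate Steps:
((-37 - 1*(-26)) + 45)*(-109) - 34894 = ((-37 + 26) + 45)*(-109) - 34894 = (-11 + 45)*(-109) - 34894 = 34*(-109) - 34894 = -3706 - 34894 = -38600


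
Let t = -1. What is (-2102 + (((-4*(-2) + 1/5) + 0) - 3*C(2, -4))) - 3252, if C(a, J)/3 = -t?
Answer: -26774/5 ≈ -5354.8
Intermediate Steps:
C(a, J) = 3 (C(a, J) = 3*(-1*(-1)) = 3*1 = 3)
(-2102 + (((-4*(-2) + 1/5) + 0) - 3*C(2, -4))) - 3252 = (-2102 + (((-4*(-2) + 1/5) + 0) - 3*3)) - 3252 = (-2102 + (((8 + ⅕) + 0) - 9)) - 3252 = (-2102 + ((41/5 + 0) - 9)) - 3252 = (-2102 + (41/5 - 9)) - 3252 = (-2102 - ⅘) - 3252 = -10514/5 - 3252 = -26774/5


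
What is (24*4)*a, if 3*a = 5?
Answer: 160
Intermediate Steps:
a = 5/3 (a = (1/3)*5 = 5/3 ≈ 1.6667)
(24*4)*a = (24*4)*(5/3) = 96*(5/3) = 160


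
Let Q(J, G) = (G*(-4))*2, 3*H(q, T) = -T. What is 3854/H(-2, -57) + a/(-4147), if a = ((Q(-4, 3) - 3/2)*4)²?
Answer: 15784862/78793 ≈ 200.33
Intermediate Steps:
H(q, T) = -T/3 (H(q, T) = (-T)/3 = -T/3)
Q(J, G) = -8*G (Q(J, G) = -4*G*2 = -8*G)
a = 10404 (a = ((-8*3 - 3/2)*4)² = ((-24 - 3*½)*4)² = ((-24 - 3/2)*4)² = (-51/2*4)² = (-102)² = 10404)
3854/H(-2, -57) + a/(-4147) = 3854/((-⅓*(-57))) + 10404/(-4147) = 3854/19 + 10404*(-1/4147) = 3854*(1/19) - 10404/4147 = 3854/19 - 10404/4147 = 15784862/78793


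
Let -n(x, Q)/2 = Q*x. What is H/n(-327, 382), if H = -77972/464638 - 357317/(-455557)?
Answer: 21750394307/8813477709573508 ≈ 2.4679e-6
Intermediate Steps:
n(x, Q) = -2*Q*x
H = 65251182921/105834546683 (H = -77972*1/464638 - 357317*(-1/455557) = -38986/232319 + 357317/455557 = 65251182921/105834546683 ≈ 0.61654)
H/n(-327, 382) = 65251182921/(105834546683*((-2*382*(-327)))) = (65251182921/105834546683)/249828 = (65251182921/105834546683)*(1/249828) = 21750394307/8813477709573508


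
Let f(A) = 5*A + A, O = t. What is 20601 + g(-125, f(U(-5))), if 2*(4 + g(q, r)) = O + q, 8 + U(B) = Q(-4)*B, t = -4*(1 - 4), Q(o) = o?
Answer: 41081/2 ≈ 20541.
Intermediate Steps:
t = 12 (t = -4*(-3) = 12)
U(B) = -8 - 4*B
O = 12
f(A) = 6*A
g(q, r) = 2 + q/2 (g(q, r) = -4 + (12 + q)/2 = -4 + (6 + q/2) = 2 + q/2)
20601 + g(-125, f(U(-5))) = 20601 + (2 + (½)*(-125)) = 20601 + (2 - 125/2) = 20601 - 121/2 = 41081/2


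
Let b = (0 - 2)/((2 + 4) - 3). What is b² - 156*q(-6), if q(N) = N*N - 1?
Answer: -49136/9 ≈ -5459.6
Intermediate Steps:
q(N) = -1 + N² (q(N) = N² - 1 = -1 + N²)
b = -⅔ (b = -2/(6 - 3) = -2/3 = -2*⅓ = -⅔ ≈ -0.66667)
b² - 156*q(-6) = (-⅔)² - 156*(-1 + (-6)²) = 4/9 - 156*(-1 + 36) = 4/9 - 156*35 = 4/9 - 5460 = -49136/9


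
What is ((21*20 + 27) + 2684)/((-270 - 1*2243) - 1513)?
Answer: -3131/4026 ≈ -0.77769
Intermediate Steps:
((21*20 + 27) + 2684)/((-270 - 1*2243) - 1513) = ((420 + 27) + 2684)/((-270 - 2243) - 1513) = (447 + 2684)/(-2513 - 1513) = 3131/(-4026) = 3131*(-1/4026) = -3131/4026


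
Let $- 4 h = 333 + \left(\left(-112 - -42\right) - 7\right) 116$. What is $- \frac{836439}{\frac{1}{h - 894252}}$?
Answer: $\frac{2984756455551}{4} \approx 7.4619 \cdot 10^{11}$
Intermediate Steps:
$h = \frac{8599}{4}$ ($h = - \frac{333 + \left(\left(-112 - -42\right) - 7\right) 116}{4} = - \frac{333 + \left(\left(-112 + 42\right) - 7\right) 116}{4} = - \frac{333 + \left(-70 - 7\right) 116}{4} = - \frac{333 - 8932}{4} = \left(- \frac{1}{4}\right) \left(-8599\right) = \frac{8599}{4} \approx 2149.8$)
$- \frac{836439}{\frac{1}{h - 894252}} = - \frac{836439}{\frac{1}{\frac{8599}{4} - 894252}} = - \frac{836439}{\frac{1}{- \frac{3568409}{4}}} = - \frac{836439}{- \frac{4}{3568409}} = \left(-836439\right) \left(- \frac{3568409}{4}\right) = \frac{2984756455551}{4}$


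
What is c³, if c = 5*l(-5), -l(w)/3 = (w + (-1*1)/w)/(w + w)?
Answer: -46656/125 ≈ -373.25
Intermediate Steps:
l(w) = -3*(w - 1/w)/(2*w) (l(w) = -3*(w + (-1*1)/w)/(w + w) = -3*(w - 1/w)/(2*w))
c = -36/5 (c = 5*(-3/2 + (3/2)/(-5)²) = 5*(-3/2 + (3/2)*(1/25)) = 5*(-3/2 + 3/50) = 5*(-36/25) = -36/5 ≈ -7.2000)
c³ = (-36/5)³ = -46656/125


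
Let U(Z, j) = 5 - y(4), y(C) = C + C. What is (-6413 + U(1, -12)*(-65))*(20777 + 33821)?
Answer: -339490364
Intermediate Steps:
y(C) = 2*C
U(Z, j) = -3 (U(Z, j) = 5 - 2*4 = 5 - 1*8 = 5 - 8 = -3)
(-6413 + U(1, -12)*(-65))*(20777 + 33821) = (-6413 - 3*(-65))*(20777 + 33821) = (-6413 + 195)*54598 = -6218*54598 = -339490364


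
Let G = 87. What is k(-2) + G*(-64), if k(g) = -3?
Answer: -5571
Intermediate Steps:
k(-2) + G*(-64) = -3 + 87*(-64) = -3 - 5568 = -5571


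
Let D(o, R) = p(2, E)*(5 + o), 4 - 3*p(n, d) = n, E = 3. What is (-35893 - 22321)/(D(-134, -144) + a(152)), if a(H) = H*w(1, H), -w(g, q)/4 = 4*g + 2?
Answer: 29107/1867 ≈ 15.590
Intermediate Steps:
p(n, d) = 4/3 - n/3
w(g, q) = -8 - 16*g (w(g, q) = -4*(4*g + 2) = -4*(2 + 4*g) = -8 - 16*g)
a(H) = -24*H (a(H) = H*(-8 - 16*1) = H*(-8 - 16) = H*(-24) = -24*H)
D(o, R) = 10/3 + 2*o/3 (D(o, R) = (4/3 - ⅓*2)*(5 + o) = (4/3 - ⅔)*(5 + o) = 2*(5 + o)/3 = 10/3 + 2*o/3)
(-35893 - 22321)/(D(-134, -144) + a(152)) = (-35893 - 22321)/((10/3 + (⅔)*(-134)) - 24*152) = -58214/((10/3 - 268/3) - 3648) = -58214/(-86 - 3648) = -58214/(-3734) = -58214*(-1/3734) = 29107/1867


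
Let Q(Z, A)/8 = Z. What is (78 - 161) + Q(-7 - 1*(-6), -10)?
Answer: -91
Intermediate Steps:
Q(Z, A) = 8*Z
(78 - 161) + Q(-7 - 1*(-6), -10) = (78 - 161) + 8*(-7 - 1*(-6)) = -83 + 8*(-7 + 6) = -83 + 8*(-1) = -83 - 8 = -91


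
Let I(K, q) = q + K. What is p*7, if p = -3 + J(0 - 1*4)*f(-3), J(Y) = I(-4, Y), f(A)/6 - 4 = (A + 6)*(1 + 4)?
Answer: -6405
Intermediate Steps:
I(K, q) = K + q
f(A) = 204 + 30*A (f(A) = 24 + 6*((A + 6)*(1 + 4)) = 24 + 6*((6 + A)*5) = 24 + 6*(30 + 5*A) = 24 + (180 + 30*A) = 204 + 30*A)
J(Y) = -4 + Y
p = -915 (p = -3 + (-4 + (0 - 1*4))*(204 + 30*(-3)) = -3 + (-4 + (0 - 4))*(204 - 90) = -3 + (-4 - 4)*114 = -3 - 8*114 = -3 - 912 = -915)
p*7 = -915*7 = -6405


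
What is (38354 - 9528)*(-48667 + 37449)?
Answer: -323370068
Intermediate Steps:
(38354 - 9528)*(-48667 + 37449) = 28826*(-11218) = -323370068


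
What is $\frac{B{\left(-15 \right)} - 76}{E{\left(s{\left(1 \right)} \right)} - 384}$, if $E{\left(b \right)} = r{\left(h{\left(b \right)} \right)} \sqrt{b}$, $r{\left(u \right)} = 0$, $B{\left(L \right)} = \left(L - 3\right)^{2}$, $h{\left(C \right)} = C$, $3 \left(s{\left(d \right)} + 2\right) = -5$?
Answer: $- \frac{31}{48} \approx -0.64583$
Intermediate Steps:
$s{\left(d \right)} = - \frac{11}{3}$ ($s{\left(d \right)} = -2 + \frac{1}{3} \left(-5\right) = -2 - \frac{5}{3} = - \frac{11}{3}$)
$B{\left(L \right)} = \left(-3 + L\right)^{2}$
$E{\left(b \right)} = 0$ ($E{\left(b \right)} = 0 \sqrt{b} = 0$)
$\frac{B{\left(-15 \right)} - 76}{E{\left(s{\left(1 \right)} \right)} - 384} = \frac{\left(-3 - 15\right)^{2} - 76}{0 - 384} = \frac{\left(-18\right)^{2} - 76}{-384} = \left(324 - 76\right) \left(- \frac{1}{384}\right) = 248 \left(- \frac{1}{384}\right) = - \frac{31}{48}$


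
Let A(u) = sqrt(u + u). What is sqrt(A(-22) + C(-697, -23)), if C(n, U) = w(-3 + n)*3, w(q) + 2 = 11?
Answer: sqrt(27 + 2*I*sqrt(11)) ≈ 5.2346 + 0.63359*I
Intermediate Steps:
w(q) = 9 (w(q) = -2 + 11 = 9)
C(n, U) = 27 (C(n, U) = 9*3 = 27)
A(u) = sqrt(2)*sqrt(u) (A(u) = sqrt(2*u) = sqrt(2)*sqrt(u))
sqrt(A(-22) + C(-697, -23)) = sqrt(sqrt(2)*sqrt(-22) + 27) = sqrt(sqrt(2)*(I*sqrt(22)) + 27) = sqrt(2*I*sqrt(11) + 27) = sqrt(27 + 2*I*sqrt(11))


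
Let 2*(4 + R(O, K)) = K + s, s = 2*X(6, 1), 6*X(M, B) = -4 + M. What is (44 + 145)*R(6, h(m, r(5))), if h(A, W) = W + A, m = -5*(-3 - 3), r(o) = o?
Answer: 5229/2 ≈ 2614.5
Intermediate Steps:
X(M, B) = -2/3 + M/6 (X(M, B) = (-4 + M)/6 = -2/3 + M/6)
m = 30 (m = -5*(-6) = 30)
s = 2/3 (s = 2*(-2/3 + (1/6)*6) = 2*(-2/3 + 1) = 2*(1/3) = 2/3 ≈ 0.66667)
h(A, W) = A + W
R(O, K) = -11/3 + K/2 (R(O, K) = -4 + (K + 2/3)/2 = -4 + (2/3 + K)/2 = -4 + (1/3 + K/2) = -11/3 + K/2)
(44 + 145)*R(6, h(m, r(5))) = (44 + 145)*(-11/3 + (30 + 5)/2) = 189*(-11/3 + (1/2)*35) = 189*(-11/3 + 35/2) = 189*(83/6) = 5229/2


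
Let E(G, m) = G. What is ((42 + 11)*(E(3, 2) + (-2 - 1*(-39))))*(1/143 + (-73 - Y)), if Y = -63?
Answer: -3029480/143 ≈ -21185.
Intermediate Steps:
((42 + 11)*(E(3, 2) + (-2 - 1*(-39))))*(1/143 + (-73 - Y)) = ((42 + 11)*(3 + (-2 - 1*(-39))))*(1/143 + (-73 - 1*(-63))) = (53*(3 + (-2 + 39)))*(1/143 + (-73 + 63)) = (53*(3 + 37))*(1/143 - 10) = (53*40)*(-1429/143) = 2120*(-1429/143) = -3029480/143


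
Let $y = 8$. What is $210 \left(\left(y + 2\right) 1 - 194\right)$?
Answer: $-38640$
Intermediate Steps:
$210 \left(\left(y + 2\right) 1 - 194\right) = 210 \left(\left(8 + 2\right) 1 - 194\right) = 210 \left(10 \cdot 1 - 194\right) = 210 \left(10 - 194\right) = 210 \left(-184\right) = -38640$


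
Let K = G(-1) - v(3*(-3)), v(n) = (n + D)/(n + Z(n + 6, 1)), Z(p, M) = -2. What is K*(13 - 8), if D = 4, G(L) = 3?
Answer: 140/11 ≈ 12.727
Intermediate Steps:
v(n) = (4 + n)/(-2 + n) (v(n) = (n + 4)/(n - 2) = (4 + n)/(-2 + n))
K = 28/11 (K = 3 - (4 + 3*(-3))/(-2 + 3*(-3)) = 3 - (4 - 9)/(-2 - 9) = 3 - (-5)/(-11) = 3 - (-1)*(-5)/11 = 3 - 1*5/11 = 3 - 5/11 = 28/11 ≈ 2.5455)
K*(13 - 8) = 28*(13 - 8)/11 = (28/11)*5 = 140/11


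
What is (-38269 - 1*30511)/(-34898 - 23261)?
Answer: 3620/3061 ≈ 1.1826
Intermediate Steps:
(-38269 - 1*30511)/(-34898 - 23261) = (-38269 - 30511)/(-58159) = -68780*(-1/58159) = 3620/3061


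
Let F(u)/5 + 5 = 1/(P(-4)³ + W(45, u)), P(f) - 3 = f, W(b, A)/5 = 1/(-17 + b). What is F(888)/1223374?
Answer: -715/28137602 ≈ -2.5411e-5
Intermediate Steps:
W(b, A) = 5/(-17 + b)
P(f) = 3 + f
F(u) = -715/23 (F(u) = -25 + 5/((3 - 4)³ + 5/(-17 + 45)) = -25 + 5/((-1)³ + 5/28) = -25 + 5/(-1 + 5*(1/28)) = -25 + 5/(-1 + 5/28) = -25 + 5/(-23/28) = -25 + 5*(-28/23) = -25 - 140/23 = -715/23)
F(888)/1223374 = -715/23/1223374 = -715/23*1/1223374 = -715/28137602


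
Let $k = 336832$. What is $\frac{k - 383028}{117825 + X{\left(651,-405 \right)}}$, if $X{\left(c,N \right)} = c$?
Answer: $- \frac{11549}{29619} \approx -0.38992$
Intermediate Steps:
$\frac{k - 383028}{117825 + X{\left(651,-405 \right)}} = \frac{336832 - 383028}{117825 + 651} = - \frac{46196}{118476} = \left(-46196\right) \frac{1}{118476} = - \frac{11549}{29619}$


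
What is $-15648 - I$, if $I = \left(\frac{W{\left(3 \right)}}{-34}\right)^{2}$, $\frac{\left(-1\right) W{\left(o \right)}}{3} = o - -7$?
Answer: $- \frac{4522497}{289} \approx -15649.0$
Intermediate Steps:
$W{\left(o \right)} = -21 - 3 o$ ($W{\left(o \right)} = - 3 \left(o - -7\right) = - 3 \left(o + 7\right) = - 3 \left(7 + o\right) = -21 - 3 o$)
$I = \frac{225}{289}$ ($I = \left(\frac{-21 - 9}{-34}\right)^{2} = \left(\left(-21 - 9\right) \left(- \frac{1}{34}\right)\right)^{2} = \left(\left(-30\right) \left(- \frac{1}{34}\right)\right)^{2} = \left(\frac{15}{17}\right)^{2} = \frac{225}{289} \approx 0.77855$)
$-15648 - I = -15648 - \frac{225}{289} = - \frac{4522497}{289}$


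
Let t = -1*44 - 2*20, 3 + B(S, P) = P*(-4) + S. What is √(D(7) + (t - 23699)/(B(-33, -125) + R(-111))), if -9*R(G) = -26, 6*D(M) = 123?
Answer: I*√134365253/2101 ≈ 5.5172*I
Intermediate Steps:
B(S, P) = -3 + S - 4*P (B(S, P) = -3 + (P*(-4) + S) = -3 + (-4*P + S) = -3 + (S - 4*P) = -3 + S - 4*P)
D(M) = 41/2 (D(M) = (⅙)*123 = 41/2)
R(G) = 26/9 (R(G) = -⅑*(-26) = 26/9)
t = -84 (t = -44 - 40 = -84)
√(D(7) + (t - 23699)/(B(-33, -125) + R(-111))) = √(41/2 + (-84 - 23699)/((-3 - 33 - 4*(-125)) + 26/9)) = √(41/2 - 23783/((-3 - 33 + 500) + 26/9)) = √(41/2 - 23783/(464 + 26/9)) = √(41/2 - 23783/4202/9) = √(41/2 - 23783*9/4202) = √(41/2 - 214047/4202) = √(-63953/2101) = I*√134365253/2101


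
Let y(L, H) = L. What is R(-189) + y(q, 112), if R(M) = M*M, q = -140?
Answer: 35581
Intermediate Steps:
R(M) = M²
R(-189) + y(q, 112) = (-189)² - 140 = 35721 - 140 = 35581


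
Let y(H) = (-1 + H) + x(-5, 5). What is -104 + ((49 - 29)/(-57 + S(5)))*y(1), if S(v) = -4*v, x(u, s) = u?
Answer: -7908/77 ≈ -102.70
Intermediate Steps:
y(H) = -6 + H (y(H) = (-1 + H) - 5 = -6 + H)
-104 + ((49 - 29)/(-57 + S(5)))*y(1) = -104 + ((49 - 29)/(-57 - 4*5))*(-6 + 1) = -104 + (20/(-57 - 20))*(-5) = -104 + (20/(-77))*(-5) = -104 + (20*(-1/77))*(-5) = -104 - 20/77*(-5) = -104 + 100/77 = -7908/77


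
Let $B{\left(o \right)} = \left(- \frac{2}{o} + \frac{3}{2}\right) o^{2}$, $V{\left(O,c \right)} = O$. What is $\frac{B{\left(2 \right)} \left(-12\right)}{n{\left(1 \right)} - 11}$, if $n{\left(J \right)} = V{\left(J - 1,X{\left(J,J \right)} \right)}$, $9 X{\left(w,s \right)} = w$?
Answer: $\frac{24}{11} \approx 2.1818$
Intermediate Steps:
$X{\left(w,s \right)} = \frac{w}{9}$
$B{\left(o \right)} = o^{2} \left(\frac{3}{2} - \frac{2}{o}\right)$ ($B{\left(o \right)} = \left(- \frac{2}{o} + 3 \cdot \frac{1}{2}\right) o^{2} = \left(- \frac{2}{o} + \frac{3}{2}\right) o^{2} = \left(\frac{3}{2} - \frac{2}{o}\right) o^{2} = o^{2} \left(\frac{3}{2} - \frac{2}{o}\right)$)
$n{\left(J \right)} = -1 + J$ ($n{\left(J \right)} = J - 1 = -1 + J$)
$\frac{B{\left(2 \right)} \left(-12\right)}{n{\left(1 \right)} - 11} = \frac{\frac{1}{2} \cdot 2 \left(-4 + 3 \cdot 2\right) \left(-12\right)}{\left(-1 + 1\right) - 11} = \frac{\frac{1}{2} \cdot 2 \left(-4 + 6\right) \left(-12\right)}{0 - 11} = \frac{\frac{1}{2} \cdot 2 \cdot 2 \left(-12\right)}{-11} = 2 \left(-12\right) \left(- \frac{1}{11}\right) = \left(-24\right) \left(- \frac{1}{11}\right) = \frac{24}{11}$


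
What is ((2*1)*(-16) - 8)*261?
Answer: -10440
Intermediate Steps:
((2*1)*(-16) - 8)*261 = (2*(-16) - 8)*261 = (-32 - 8)*261 = -40*261 = -10440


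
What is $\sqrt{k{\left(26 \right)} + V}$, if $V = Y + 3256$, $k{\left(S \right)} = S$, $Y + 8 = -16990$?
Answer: $6 i \sqrt{381} \approx 117.12 i$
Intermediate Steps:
$Y = -16998$ ($Y = -8 - 16990 = -16998$)
$V = -13742$ ($V = -16998 + 3256 = -13742$)
$\sqrt{k{\left(26 \right)} + V} = \sqrt{26 - 13742} = \sqrt{-13716} = 6 i \sqrt{381}$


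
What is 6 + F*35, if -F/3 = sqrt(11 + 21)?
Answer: 6 - 420*sqrt(2) ≈ -587.97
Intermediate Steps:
F = -12*sqrt(2) (F = -3*sqrt(11 + 21) = -12*sqrt(2) ≈ -16.971)
6 + F*35 = 6 - 12*sqrt(2)*35 = 6 - 420*sqrt(2)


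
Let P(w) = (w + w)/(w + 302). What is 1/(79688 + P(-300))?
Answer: 1/79388 ≈ 1.2596e-5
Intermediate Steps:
P(w) = 2*w/(302 + w) (P(w) = (2*w)/(302 + w) = 2*w/(302 + w))
1/(79688 + P(-300)) = 1/(79688 + 2*(-300)/(302 - 300)) = 1/(79688 + 2*(-300)/2) = 1/(79688 + 2*(-300)*(½)) = 1/(79688 - 300) = 1/79388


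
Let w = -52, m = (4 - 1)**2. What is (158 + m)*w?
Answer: -8684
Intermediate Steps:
m = 9 (m = 3**2 = 9)
(158 + m)*w = (158 + 9)*(-52) = 167*(-52) = -8684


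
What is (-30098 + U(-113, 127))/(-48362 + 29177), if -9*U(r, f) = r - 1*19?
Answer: 18050/11511 ≈ 1.5681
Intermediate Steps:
U(r, f) = 19/9 - r/9 (U(r, f) = -(r - 1*19)/9 = -(r - 19)/9 = -(-19 + r)/9 = 19/9 - r/9)
(-30098 + U(-113, 127))/(-48362 + 29177) = (-30098 + (19/9 - ⅑*(-113)))/(-48362 + 29177) = (-30098 + (19/9 + 113/9))/(-19185) = (-30098 + 44/3)*(-1/19185) = -90250/3*(-1/19185) = 18050/11511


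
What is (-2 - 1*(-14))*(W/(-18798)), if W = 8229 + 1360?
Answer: -19178/3133 ≈ -6.1213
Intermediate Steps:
W = 9589
(-2 - 1*(-14))*(W/(-18798)) = (-2 - 1*(-14))*(9589/(-18798)) = (-2 + 14)*(9589*(-1/18798)) = 12*(-9589/18798) = -19178/3133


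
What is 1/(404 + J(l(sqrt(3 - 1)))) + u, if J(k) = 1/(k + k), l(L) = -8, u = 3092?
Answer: 19983612/6463 ≈ 3092.0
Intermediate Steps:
J(k) = 1/(2*k)
1/(404 + J(l(sqrt(3 - 1)))) + u = 1/(404 + (1/2)/(-8)) + 3092 = 1/(404 + (1/2)*(-1/8)) + 3092 = 1/(404 - 1/16) + 3092 = 1/(6463/16) + 3092 = 16/6463 + 3092 = 19983612/6463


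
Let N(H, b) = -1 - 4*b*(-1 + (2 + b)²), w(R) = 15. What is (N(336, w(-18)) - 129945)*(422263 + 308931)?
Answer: -107650767844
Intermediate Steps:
N(H, b) = -1 - 4*b*(-1 + (2 + b)²)
(N(336, w(-18)) - 129945)*(422263 + 308931) = ((-1 + 4*15 - 4*15*(2 + 15)²) - 129945)*(422263 + 308931) = ((-1 + 60 - 4*15*17²) - 129945)*731194 = ((-1 + 60 - 4*15*289) - 129945)*731194 = ((-1 + 60 - 17340) - 129945)*731194 = (-17281 - 129945)*731194 = -147226*731194 = -107650767844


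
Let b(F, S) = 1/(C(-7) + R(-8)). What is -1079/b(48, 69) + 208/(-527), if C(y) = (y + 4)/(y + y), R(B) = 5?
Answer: -41513121/7378 ≈ -5626.6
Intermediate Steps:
C(y) = (4 + y)/(2*y) (C(y) = (4 + y)/((2*y)) = (4 + y)*(1/(2*y)) = (4 + y)/(2*y))
b(F, S) = 14/73 (b(F, S) = 1/((1/2)*(4 - 7)/(-7) + 5) = 1/((1/2)*(-1/7)*(-3) + 5) = 1/(3/14 + 5) = 1/(73/14) = 14/73)
-1079/b(48, 69) + 208/(-527) = -1079/14/73 + 208/(-527) = -1079*73/14 + 208*(-1/527) = -78767/14 - 208/527 = -41513121/7378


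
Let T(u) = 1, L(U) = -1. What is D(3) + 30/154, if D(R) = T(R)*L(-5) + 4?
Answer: 246/77 ≈ 3.1948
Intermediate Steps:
D(R) = 3 (D(R) = 1*(-1) + 4 = -1 + 4 = 3)
D(3) + 30/154 = 3 + 30/154 = 3 + (1/154)*30 = 3 + 15/77 = 246/77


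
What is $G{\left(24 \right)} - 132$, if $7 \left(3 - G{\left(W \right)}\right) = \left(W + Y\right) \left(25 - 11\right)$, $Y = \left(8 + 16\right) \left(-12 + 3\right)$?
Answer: $255$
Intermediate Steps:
$Y = -216$ ($Y = 24 \left(-9\right) = -216$)
$G{\left(W \right)} = 435 - 2 W$ ($G{\left(W \right)} = 3 - \frac{\left(W - 216\right) \left(25 - 11\right)}{7} = 3 - \frac{\left(-216 + W\right) 14}{7} = 3 - \frac{-3024 + 14 W}{7} = 3 - \left(-432 + 2 W\right) = 435 - 2 W$)
$G{\left(24 \right)} - 132 = \left(435 - 48\right) - 132 = 387 - 132 = 255$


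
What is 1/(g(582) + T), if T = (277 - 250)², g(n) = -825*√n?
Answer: -27/14651567 - 275*√582/131864103 ≈ -5.2154e-5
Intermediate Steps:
T = 729 (T = 27² = 729)
1/(g(582) + T) = 1/(-825*√582 + 729) = 1/(729 - 825*√582)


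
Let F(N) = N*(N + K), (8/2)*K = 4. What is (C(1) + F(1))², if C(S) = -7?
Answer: 25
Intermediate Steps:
K = 1 (K = (¼)*4 = 1)
F(N) = N*(1 + N) (F(N) = N*(N + 1) = N*(1 + N))
(C(1) + F(1))² = (-7 + 1*(1 + 1))² = (-7 + 1*2)² = (-7 + 2)² = (-5)² = 25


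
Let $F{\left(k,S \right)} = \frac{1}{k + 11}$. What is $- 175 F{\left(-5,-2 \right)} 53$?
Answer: $- \frac{9275}{6} \approx -1545.8$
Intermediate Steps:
$F{\left(k,S \right)} = \frac{1}{11 + k}$
$- 175 F{\left(-5,-2 \right)} 53 = - \frac{175}{11 - 5} \cdot 53 = - \frac{175}{6} \cdot 53 = \left(-175\right) \frac{1}{6} \cdot 53 = \left(- \frac{175}{6}\right) 53 = - \frac{9275}{6}$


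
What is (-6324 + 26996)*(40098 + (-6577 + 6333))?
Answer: 823861888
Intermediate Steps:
(-6324 + 26996)*(40098 + (-6577 + 6333)) = 20672*(40098 - 244) = 20672*39854 = 823861888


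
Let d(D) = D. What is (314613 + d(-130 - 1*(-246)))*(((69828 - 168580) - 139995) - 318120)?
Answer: -175262194043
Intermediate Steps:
(314613 + d(-130 - 1*(-246)))*(((69828 - 168580) - 139995) - 318120) = (314613 + (-130 - 1*(-246)))*(((69828 - 168580) - 139995) - 318120) = (314613 + (-130 + 246))*((-98752 - 139995) - 318120) = (314613 + 116)*(-238747 - 318120) = 314729*(-556867) = -175262194043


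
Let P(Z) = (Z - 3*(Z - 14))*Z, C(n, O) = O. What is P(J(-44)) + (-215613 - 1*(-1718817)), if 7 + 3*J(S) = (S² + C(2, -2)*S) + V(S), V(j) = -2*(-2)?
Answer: 5614600/9 ≈ 6.2384e+5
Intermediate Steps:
V(j) = 4
J(S) = -1 - 2*S/3 + S²/3 (J(S) = -7/3 + ((S² - 2*S) + 4)/3 = -7/3 + (4 + S² - 2*S)/3 = -7/3 + (4/3 - 2*S/3 + S²/3) = -1 - 2*S/3 + S²/3)
P(Z) = Z*(42 - 2*Z) (P(Z) = (Z - 3*(-14 + Z))*Z = (Z + (42 - 3*Z))*Z = (42 - 2*Z)*Z = Z*(42 - 2*Z))
P(J(-44)) + (-215613 - 1*(-1718817)) = 2*(-1 - ⅔*(-44) + (⅓)*(-44)²)*(21 - (-1 - ⅔*(-44) + (⅓)*(-44)²)) + (-215613 - 1*(-1718817)) = 2*(-1 + 88/3 + (⅓)*1936)*(21 - (-1 + 88/3 + (⅓)*1936)) + (-215613 + 1718817) = 2*(-1 + 88/3 + 1936/3)*(21 - (-1 + 88/3 + 1936/3)) + 1503204 = 2*(2021/3)*(21 - 1*2021/3) + 1503204 = 2*(2021/3)*(21 - 2021/3) + 1503204 = 2*(2021/3)*(-1958/3) + 1503204 = -7914236/9 + 1503204 = 5614600/9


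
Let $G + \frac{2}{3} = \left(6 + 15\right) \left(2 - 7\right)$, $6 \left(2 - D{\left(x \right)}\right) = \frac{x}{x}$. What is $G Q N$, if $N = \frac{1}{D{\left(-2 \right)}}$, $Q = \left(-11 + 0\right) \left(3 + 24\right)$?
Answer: $17118$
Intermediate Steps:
$D{\left(x \right)} = \frac{11}{6}$ ($D{\left(x \right)} = 2 - \frac{x \frac{1}{x}}{6} = 2 - \frac{1}{6} = \frac{11}{6}$)
$Q = -297$ ($Q = \left(-11\right) 27 = -297$)
$N = \frac{6}{11}$ ($N = \frac{1}{\frac{11}{6}} = \frac{6}{11} \approx 0.54545$)
$G = - \frac{317}{3}$ ($G = - \frac{2}{3} + \left(6 + 15\right) \left(2 - 7\right) = - \frac{2}{3} + 21 \left(-5\right) = - \frac{2}{3} - 105 = - \frac{317}{3} \approx -105.67$)
$G Q N = \left(- \frac{317}{3}\right) \left(-297\right) \frac{6}{11} = 31383 \cdot \frac{6}{11} = 17118$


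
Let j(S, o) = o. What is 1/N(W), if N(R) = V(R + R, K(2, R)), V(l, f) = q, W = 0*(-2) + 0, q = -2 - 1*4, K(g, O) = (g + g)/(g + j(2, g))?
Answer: -⅙ ≈ -0.16667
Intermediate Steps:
K(g, O) = 1 (K(g, O) = (g + g)/(g + g) = (2*g)/((2*g)) = (2*g)*(1/(2*g)) = 1)
q = -6 (q = -2 - 4 = -6)
W = 0 (W = 0 + 0 = 0)
V(l, f) = -6
N(R) = -6
1/N(W) = 1/(-6) = -⅙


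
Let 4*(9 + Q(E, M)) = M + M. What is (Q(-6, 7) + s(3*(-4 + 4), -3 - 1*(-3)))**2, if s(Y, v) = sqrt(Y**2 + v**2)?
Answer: 121/4 ≈ 30.250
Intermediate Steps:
Q(E, M) = -9 + M/2 (Q(E, M) = -9 + (M + M)/4 = -9 + (2*M)/4 = -9 + M/2)
(Q(-6, 7) + s(3*(-4 + 4), -3 - 1*(-3)))**2 = ((-9 + (1/2)*7) + sqrt((3*(-4 + 4))**2 + (-3 - 1*(-3))**2))**2 = ((-9 + 7/2) + sqrt((3*0)**2 + (-3 + 3)**2))**2 = (-11/2 + sqrt(0**2 + 0**2))**2 = (-11/2 + sqrt(0 + 0))**2 = (-11/2 + sqrt(0))**2 = (-11/2 + 0)**2 = (-11/2)**2 = 121/4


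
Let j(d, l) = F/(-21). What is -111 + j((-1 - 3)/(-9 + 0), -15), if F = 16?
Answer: -2347/21 ≈ -111.76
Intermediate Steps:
j(d, l) = -16/21 (j(d, l) = 16/(-21) = 16*(-1/21) = -16/21)
-111 + j((-1 - 3)/(-9 + 0), -15) = -111 - 16/21 = -2347/21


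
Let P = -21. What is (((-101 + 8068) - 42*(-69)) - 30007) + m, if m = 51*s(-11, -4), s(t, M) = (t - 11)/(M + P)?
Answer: -477428/25 ≈ -19097.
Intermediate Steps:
s(t, M) = (-11 + t)/(-21 + M) (s(t, M) = (t - 11)/(M - 21) = (-11 + t)/(-21 + M))
m = 1122/25 (m = 51*((-11 - 11)/(-21 - 4)) = 51*(-22/(-25)) = 51*(-1/25*(-22)) = 51*(22/25) = 1122/25 ≈ 44.880)
(((-101 + 8068) - 42*(-69)) - 30007) + m = (((-101 + 8068) - 42*(-69)) - 30007) + 1122/25 = ((7967 + 2898) - 30007) + 1122/25 = (10865 - 30007) + 1122/25 = -19142 + 1122/25 = -477428/25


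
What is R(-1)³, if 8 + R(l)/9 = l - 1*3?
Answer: -1259712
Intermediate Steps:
R(l) = -99 + 9*l (R(l) = -72 + 9*(l - 1*3) = -72 + 9*(l - 3) = -72 + 9*(-3 + l) = -72 + (-27 + 9*l) = -99 + 9*l)
R(-1)³ = (-99 + 9*(-1))³ = (-99 - 9)³ = (-108)³ = -1259712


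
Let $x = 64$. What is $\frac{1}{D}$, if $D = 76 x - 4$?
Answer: $\frac{1}{4860} \approx 0.00020576$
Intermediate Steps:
$D = 4860$ ($D = 76 \cdot 64 - 4 = 4864 - 4 = 4860$)
$\frac{1}{D} = \frac{1}{4860}$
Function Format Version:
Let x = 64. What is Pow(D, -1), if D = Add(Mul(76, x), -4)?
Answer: Rational(1, 4860) ≈ 0.00020576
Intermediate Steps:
D = 4860 (D = Add(Mul(76, 64), -4) = Add(4864, -4) = 4860)
Pow(D, -1) = Pow(4860, -1) = Rational(1, 4860)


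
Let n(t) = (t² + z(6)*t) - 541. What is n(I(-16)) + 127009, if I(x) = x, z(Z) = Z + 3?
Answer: 126580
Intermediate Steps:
z(Z) = 3 + Z
n(t) = -541 + t² + 9*t (n(t) = (t² + (3 + 6)*t) - 541 = (t² + 9*t) - 541 = -541 + t² + 9*t)
n(I(-16)) + 127009 = (-541 + (-16)² + 9*(-16)) + 127009 = (-541 + 256 - 144) + 127009 = -429 + 127009 = 126580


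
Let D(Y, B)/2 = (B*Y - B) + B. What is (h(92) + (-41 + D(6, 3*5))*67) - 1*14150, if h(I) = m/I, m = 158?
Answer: -222423/46 ≈ -4835.3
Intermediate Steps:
h(I) = 158/I
D(Y, B) = 2*B*Y (D(Y, B) = 2*((B*Y - B) + B) = 2*((-B + B*Y) + B) = 2*(B*Y) = 2*B*Y)
(h(92) + (-41 + D(6, 3*5))*67) - 1*14150 = (158/92 + (-41 + 2*(3*5)*6)*67) - 1*14150 = (158*(1/92) + (-41 + 2*15*6)*67) - 14150 = (79/46 + (-41 + 180)*67) - 14150 = (79/46 + 139*67) - 14150 = (79/46 + 9313) - 14150 = 428477/46 - 14150 = -222423/46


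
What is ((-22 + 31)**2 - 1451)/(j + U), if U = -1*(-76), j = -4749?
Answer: 1370/4673 ≈ 0.29317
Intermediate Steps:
U = 76
((-22 + 31)**2 - 1451)/(j + U) = ((-22 + 31)**2 - 1451)/(-4749 + 76) = (9**2 - 1451)/(-4673) = (81 - 1451)*(-1/4673) = -1370*(-1/4673) = 1370/4673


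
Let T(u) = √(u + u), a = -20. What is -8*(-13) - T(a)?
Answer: 104 - 2*I*√10 ≈ 104.0 - 6.3246*I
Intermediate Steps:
T(u) = √2*√u (T(u) = √(2*u) = √2*√u)
-8*(-13) - T(a) = -8*(-13) - √2*√(-20) = 104 - √2*2*I*√5 = 104 - 2*I*√10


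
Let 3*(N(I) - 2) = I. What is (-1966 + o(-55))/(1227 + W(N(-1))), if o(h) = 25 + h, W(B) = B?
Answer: -2994/1843 ≈ -1.6245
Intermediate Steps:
N(I) = 2 + I/3
(-1966 + o(-55))/(1227 + W(N(-1))) = (-1966 + (25 - 55))/(1227 + (2 + (⅓)*(-1))) = (-1966 - 30)/(1227 + (2 - ⅓)) = -1996/(1227 + 5/3) = -1996/3686/3 = -1996*3/3686 = -2994/1843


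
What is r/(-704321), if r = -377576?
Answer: 377576/704321 ≈ 0.53609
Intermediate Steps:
r/(-704321) = -377576/(-704321) = -377576*(-1/704321) = 377576/704321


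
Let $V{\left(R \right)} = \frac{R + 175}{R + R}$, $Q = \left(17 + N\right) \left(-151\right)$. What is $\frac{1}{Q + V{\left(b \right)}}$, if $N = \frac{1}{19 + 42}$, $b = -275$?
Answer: $- \frac{671}{1723996} \approx -0.00038921$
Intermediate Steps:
$N = \frac{1}{61} \approx 0.016393$
$Q = - \frac{156738}{61}$ ($Q = \left(17 + \frac{1}{61}\right) \left(-151\right) = \frac{1038}{61} \left(-151\right) = - \frac{156738}{61} \approx -2569.5$)
$V{\left(R \right)} = \frac{175 + R}{2 R}$
$\frac{1}{Q + V{\left(b \right)}} = \frac{1}{- \frac{156738}{61} + \frac{175 - 275}{2 \left(-275\right)}} = \frac{1}{- \frac{156738}{61} + \frac{1}{2} \left(- \frac{1}{275}\right) \left(-100\right)} = \frac{1}{- \frac{156738}{61} + \frac{2}{11}} = \frac{1}{- \frac{1723996}{671}} = - \frac{671}{1723996}$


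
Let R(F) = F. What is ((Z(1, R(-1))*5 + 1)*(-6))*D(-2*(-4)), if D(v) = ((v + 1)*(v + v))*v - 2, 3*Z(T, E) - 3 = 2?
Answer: -64400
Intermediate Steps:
Z(T, E) = 5/3 (Z(T, E) = 1 + (⅓)*2 = 1 + ⅔ = 5/3)
D(v) = -2 + 2*v²*(1 + v) (D(v) = ((1 + v)*(2*v))*v - 2 = (2*v*(1 + v))*v - 2 = 2*v²*(1 + v) - 2 = -2 + 2*v²*(1 + v))
((Z(1, R(-1))*5 + 1)*(-6))*D(-2*(-4)) = (((5/3)*5 + 1)*(-6))*(-2 + 2*(-2*(-4))² + 2*(-2*(-4))³) = ((25/3 + 1)*(-6))*(-2 + 2*8² + 2*8³) = ((28/3)*(-6))*(-2 + 2*64 + 2*512) = -56*(-2 + 128 + 1024) = -56*1150 = -64400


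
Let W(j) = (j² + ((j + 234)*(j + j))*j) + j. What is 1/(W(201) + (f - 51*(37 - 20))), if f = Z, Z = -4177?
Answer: 1/35184428 ≈ 2.8422e-8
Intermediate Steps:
f = -4177
W(j) = j + j² + 2*j²*(234 + j) (W(j) = (j² + ((234 + j)*(2*j))*j) + j = (j² + (2*j*(234 + j))*j) + j = (j² + 2*j²*(234 + j)) + j = j + j² + 2*j²*(234 + j))
1/(W(201) + (f - 51*(37 - 20))) = 1/(201*(1 + 2*201² + 469*201) + (-4177 - 51*(37 - 20))) = 1/(201*(1 + 2*40401 + 94269) + (-4177 - 51*17)) = 1/(201*(1 + 80802 + 94269) + (-4177 - 1*867)) = 1/(201*175072 + (-4177 - 867)) = 1/(35189472 - 5044) = 1/35184428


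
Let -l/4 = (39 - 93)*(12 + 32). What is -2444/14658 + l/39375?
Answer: 341882/4580625 ≈ 0.074637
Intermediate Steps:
l = 9504 (l = -4*(39 - 93)*(12 + 32) = -(-216)*44 = -4*(-2376) = 9504)
-2444/14658 + l/39375 = -2444/14658 + 9504/39375 = -2444*1/14658 + 9504*(1/39375) = -1222/7329 + 1056/4375 = 341882/4580625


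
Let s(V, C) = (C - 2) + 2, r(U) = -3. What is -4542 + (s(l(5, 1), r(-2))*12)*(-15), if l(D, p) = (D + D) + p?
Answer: -4002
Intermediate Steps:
l(D, p) = p + 2*D (l(D, p) = 2*D + p = p + 2*D)
s(V, C) = C (s(V, C) = (-2 + C) + 2 = C)
-4542 + (s(l(5, 1), r(-2))*12)*(-15) = -4542 - 3*12*(-15) = -4542 - 36*(-15) = -4542 + 540 = -4002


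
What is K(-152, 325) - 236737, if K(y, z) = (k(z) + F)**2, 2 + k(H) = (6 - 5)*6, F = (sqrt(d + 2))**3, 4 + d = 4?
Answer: -236713 + 16*sqrt(2) ≈ -2.3669e+5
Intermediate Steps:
d = 0 (d = -4 + 4 = 0)
F = 2*sqrt(2) (F = (sqrt(0 + 2))**3 = (sqrt(2))**3 = 2*sqrt(2) ≈ 2.8284)
k(H) = 4 (k(H) = -2 + (6 - 5)*6 = -2 + 1*6 = -2 + 6 = 4)
K(y, z) = (4 + 2*sqrt(2))**2
K(-152, 325) - 236737 = (24 + 16*sqrt(2)) - 236737 = -236713 + 16*sqrt(2)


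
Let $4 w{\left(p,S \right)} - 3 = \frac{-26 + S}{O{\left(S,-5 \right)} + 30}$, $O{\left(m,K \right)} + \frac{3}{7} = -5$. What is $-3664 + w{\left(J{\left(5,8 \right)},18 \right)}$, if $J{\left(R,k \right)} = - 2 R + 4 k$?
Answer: $- \frac{630093}{172} \approx -3663.3$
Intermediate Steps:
$O{\left(m,K \right)} = - \frac{38}{7}$ ($O{\left(m,K \right)} = - \frac{3}{7} - 5 = - \frac{38}{7}$)
$w{\left(p,S \right)} = \frac{167}{344} + \frac{7 S}{688}$ ($w{\left(p,S \right)} = \frac{3}{4} + \frac{\left(-26 + S\right) \frac{1}{- \frac{38}{7} + 30}}{4} = \frac{3}{4} + \frac{\left(-26 + S\right) \frac{1}{\frac{172}{7}}}{4} = \frac{3}{4} + \frac{\left(-26 + S\right) \frac{7}{172}}{4} = \frac{3}{4} + \frac{- \frac{91}{86} + \frac{7 S}{172}}{4} = \frac{3}{4} + \left(- \frac{91}{344} + \frac{7 S}{688}\right) = \frac{167}{344} + \frac{7 S}{688}$)
$-3664 + w{\left(J{\left(5,8 \right)},18 \right)} = -3664 + \left(\frac{167}{344} + \frac{7}{688} \cdot 18\right) = -3664 + \left(\frac{167}{344} + \frac{63}{344}\right) = -3664 + \frac{115}{172} = - \frac{630093}{172}$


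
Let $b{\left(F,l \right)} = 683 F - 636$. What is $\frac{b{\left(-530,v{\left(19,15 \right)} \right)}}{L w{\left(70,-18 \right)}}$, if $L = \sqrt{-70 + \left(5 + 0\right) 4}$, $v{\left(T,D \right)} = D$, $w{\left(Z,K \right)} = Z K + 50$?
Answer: $- \frac{16483 i \sqrt{2}}{550} \approx - 42.383 i$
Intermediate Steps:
$w{\left(Z,K \right)} = 50 + K Z$ ($w{\left(Z,K \right)} = K Z + 50 = 50 + K Z$)
$b{\left(F,l \right)} = -636 + 683 F$
$L = 5 i \sqrt{2}$ ($L = \sqrt{-70 + 5 \cdot 4} = \sqrt{-70 + 20} = \sqrt{-50} = 5 i \sqrt{2} \approx 7.0711 i$)
$\frac{b{\left(-530,v{\left(19,15 \right)} \right)}}{L w{\left(70,-18 \right)}} = \frac{-636 + 683 \left(-530\right)}{5 i \sqrt{2} \left(50 - 1260\right)} = \frac{-636 - 361990}{5 i \sqrt{2} \left(50 - 1260\right)} = - \frac{362626}{5 i \sqrt{2} \left(-1210\right)} = - \frac{362626}{\left(-6050\right) i \sqrt{2}} = - 362626 \frac{i \sqrt{2}}{12100} = - \frac{16483 i \sqrt{2}}{550}$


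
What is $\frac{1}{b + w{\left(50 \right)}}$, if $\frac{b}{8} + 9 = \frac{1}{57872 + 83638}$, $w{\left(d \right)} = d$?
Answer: $- \frac{70755}{1556606} \approx -0.045455$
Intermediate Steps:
$b = - \frac{5094356}{70755}$ ($b = -72 + \frac{8}{57872 + 83638} = -72 + \frac{8}{141510} = -72 + 8 \cdot \frac{1}{141510} = -72 + \frac{4}{70755} = - \frac{5094356}{70755} \approx -72.0$)
$\frac{1}{b + w{\left(50 \right)}} = \frac{1}{- \frac{5094356}{70755} + 50} = \frac{1}{- \frac{1556606}{70755}} = - \frac{70755}{1556606}$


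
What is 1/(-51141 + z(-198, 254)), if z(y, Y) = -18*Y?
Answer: -1/55713 ≈ -1.7949e-5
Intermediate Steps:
1/(-51141 + z(-198, 254)) = 1/(-51141 - 18*254) = 1/(-51141 - 4572) = 1/(-55713) = -1/55713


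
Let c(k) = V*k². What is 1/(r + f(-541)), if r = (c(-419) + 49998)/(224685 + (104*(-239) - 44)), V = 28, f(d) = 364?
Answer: 199785/77687446 ≈ 0.0025716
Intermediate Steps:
c(k) = 28*k²
r = 4965706/199785 (r = (28*(-419)² + 49998)/(224685 + (104*(-239) - 44)) = (28*175561 + 49998)/(224685 + (-24856 - 44)) = (4915708 + 49998)/(224685 - 24900) = 4965706/199785 ≈ 24.855)
1/(r + f(-541)) = 1/(4965706/199785 + 364) = 1/(77687446/199785) = 199785/77687446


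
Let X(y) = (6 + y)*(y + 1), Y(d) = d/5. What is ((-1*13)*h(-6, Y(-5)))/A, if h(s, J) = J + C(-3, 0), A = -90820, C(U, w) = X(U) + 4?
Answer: -39/90820 ≈ -0.00042942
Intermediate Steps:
Y(d) = d/5 (Y(d) = d*(⅕) = d/5)
X(y) = (1 + y)*(6 + y) (X(y) = (6 + y)*(1 + y) = (1 + y)*(6 + y))
C(U, w) = 10 + U² + 7*U (C(U, w) = (6 + U² + 7*U) + 4 = 10 + U² + 7*U)
h(s, J) = -2 + J (h(s, J) = J + (10 + (-3)² + 7*(-3)) = J + (10 + 9 - 21) = J - 2 = -2 + J)
((-1*13)*h(-6, Y(-5)))/A = ((-1*13)*(-2 + (⅕)*(-5)))/(-90820) = -13*(-2 - 1)*(-1/90820) = -13*(-3)*(-1/90820) = 39*(-1/90820) = -39/90820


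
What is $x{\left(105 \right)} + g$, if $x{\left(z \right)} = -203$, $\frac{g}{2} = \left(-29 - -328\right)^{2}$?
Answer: $178599$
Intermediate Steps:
$g = 178802$ ($g = 2 \left(-29 - -328\right)^{2} = 2 \left(-29 + 328\right)^{2} = 2 \cdot 299^{2} = 2 \cdot 89401 = 178802$)
$x{\left(105 \right)} + g = -203 + 178802 = 178599$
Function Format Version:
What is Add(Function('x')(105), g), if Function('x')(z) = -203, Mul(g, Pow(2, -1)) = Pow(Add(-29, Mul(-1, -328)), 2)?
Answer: 178599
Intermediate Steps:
g = 178802 (g = Mul(2, Pow(Add(-29, Mul(-1, -328)), 2)) = Mul(2, Pow(Add(-29, 328), 2)) = Mul(2, Pow(299, 2)) = Mul(2, 89401) = 178802)
Add(Function('x')(105), g) = Add(-203, 178802) = 178599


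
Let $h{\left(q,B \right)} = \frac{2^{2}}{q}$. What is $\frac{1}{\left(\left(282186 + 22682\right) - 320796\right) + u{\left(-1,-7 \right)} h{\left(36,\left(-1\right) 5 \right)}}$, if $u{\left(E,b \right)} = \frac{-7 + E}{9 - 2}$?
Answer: $- \frac{63}{1003472} \approx -6.2782 \cdot 10^{-5}$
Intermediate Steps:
$u{\left(E,b \right)} = -1 + \frac{E}{7}$ ($u{\left(E,b \right)} = \frac{-7 + E}{7} = \left(-7 + E\right) \frac{1}{7} = -1 + \frac{E}{7}$)
$h{\left(q,B \right)} = \frac{4}{q}$
$\frac{1}{\left(\left(282186 + 22682\right) - 320796\right) + u{\left(-1,-7 \right)} h{\left(36,\left(-1\right) 5 \right)}} = \frac{1}{\left(\left(282186 + 22682\right) - 320796\right) + \left(-1 + \frac{1}{7} \left(-1\right)\right) \frac{4}{36}} = \frac{1}{\left(304868 - 320796\right) + \left(-1 - \frac{1}{7}\right) 4 \cdot \frac{1}{36}} = \frac{1}{-15928 - \frac{8}{63}} = \frac{1}{- \frac{1003472}{63}} = - \frac{63}{1003472}$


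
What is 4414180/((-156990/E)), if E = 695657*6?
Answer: -614151043252/5233 ≈ -1.1736e+8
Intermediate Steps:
E = 4173942
4414180/((-156990/E)) = 4414180/((-156990/4173942)) = 4414180/((-156990*1/4173942)) = 4414180/(-26165/695657) = 4414180*(-695657/26165) = -614151043252/5233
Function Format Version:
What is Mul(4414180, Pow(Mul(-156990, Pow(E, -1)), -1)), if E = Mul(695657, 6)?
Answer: Rational(-614151043252, 5233) ≈ -1.1736e+8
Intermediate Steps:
E = 4173942
Mul(4414180, Pow(Mul(-156990, Pow(E, -1)), -1)) = Mul(4414180, Pow(Mul(-156990, Pow(4173942, -1)), -1)) = Mul(4414180, Pow(Mul(-156990, Rational(1, 4173942)), -1)) = Mul(4414180, Pow(Rational(-26165, 695657), -1)) = Mul(4414180, Rational(-695657, 26165)) = Rational(-614151043252, 5233)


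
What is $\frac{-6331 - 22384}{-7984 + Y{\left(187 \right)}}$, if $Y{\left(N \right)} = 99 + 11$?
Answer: $\frac{28715}{7874} \approx 3.6468$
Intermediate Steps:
$Y{\left(N \right)} = 110$
$\frac{-6331 - 22384}{-7984 + Y{\left(187 \right)}} = \frac{-6331 - 22384}{-7984 + 110} = - \frac{28715}{-7874} = \left(-28715\right) \left(- \frac{1}{7874}\right) = \frac{28715}{7874}$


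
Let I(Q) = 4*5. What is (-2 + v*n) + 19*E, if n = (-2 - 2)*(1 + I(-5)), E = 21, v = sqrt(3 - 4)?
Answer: 397 - 84*I ≈ 397.0 - 84.0*I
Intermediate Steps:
v = I (v = sqrt(-1) = I ≈ 1.0*I)
I(Q) = 20
n = -84 (n = (-2 - 2)*(1 + 20) = -4*21 = -84)
(-2 + v*n) + 19*E = (-2 + I*(-84)) + 19*21 = (-2 - 84*I) + 399 = 397 - 84*I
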